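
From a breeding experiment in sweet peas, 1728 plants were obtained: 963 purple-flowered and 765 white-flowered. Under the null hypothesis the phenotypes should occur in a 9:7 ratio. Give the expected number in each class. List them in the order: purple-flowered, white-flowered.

972, 756

Under the 9:7 hypothesis (Σ ratio = 16, N = 1728):
  purple-flowered: 1728 × 9/16 = 972
  white-flowered: 1728 × 7/16 = 756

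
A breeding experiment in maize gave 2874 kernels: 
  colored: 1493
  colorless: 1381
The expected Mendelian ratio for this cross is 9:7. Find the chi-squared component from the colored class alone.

9.454

Under the 9:7 hypothesis (Σ ratio = 16, N = 2874):
  colored: 2874 × 9/16 = 1616.625
  colorless: 2874 × 7/16 = 1257.375
Contribution of colored: (1493 − 1616.625)² / 1616.625 = 9.4537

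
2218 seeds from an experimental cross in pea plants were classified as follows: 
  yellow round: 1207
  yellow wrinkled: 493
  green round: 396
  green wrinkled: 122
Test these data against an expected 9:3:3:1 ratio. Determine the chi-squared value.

The 9:3:3:1 ratio has 16 parts, so with N = 2218 the expected counts are:
  yellow round: 2218 × 9/16 = 1247.625
  yellow wrinkled: 2218 × 3/16 = 415.875
  green round: 2218 × 3/16 = 415.875
  green wrinkled: 2218 × 1/16 = 138.625
χ² = Σ (O − E)² / E
  yellow round: (1207 − 1247.625)² / 1247.625 = 1.3228
  yellow wrinkled: (493 − 415.875)² / 415.875 = 14.3030
  green round: (396 − 415.875)² / 415.875 = 0.9498
  green wrinkled: (122 − 138.625)² / 138.625 = 1.9938
χ² = 1.3228 + 14.3030 + 0.9498 + 1.9938 = 18.5694 ≈ 18.569

18.569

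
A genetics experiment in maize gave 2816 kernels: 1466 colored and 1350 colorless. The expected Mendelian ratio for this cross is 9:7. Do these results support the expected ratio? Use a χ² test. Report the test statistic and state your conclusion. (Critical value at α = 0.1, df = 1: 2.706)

The 9:7 ratio has 16 parts, so with N = 2816 the expected counts are:
  colored: 2816 × 9/16 = 1584
  colorless: 2816 × 7/16 = 1232
χ² = Σ (O − E)² / E
  colored: (1466 − 1584)² / 1584 = 8.7904
  colorless: (1350 − 1232)² / 1232 = 11.3019
χ² = 8.7904 + 11.3019 = 20.0923 ≈ 20.092
Degrees of freedom = 2 − 1 = 1; critical value at α = 0.1 is 2.706.
Since 20.092 > 2.706, we reject the null hypothesis — the data do not fit the 9:7 ratio.

20.092; not consistent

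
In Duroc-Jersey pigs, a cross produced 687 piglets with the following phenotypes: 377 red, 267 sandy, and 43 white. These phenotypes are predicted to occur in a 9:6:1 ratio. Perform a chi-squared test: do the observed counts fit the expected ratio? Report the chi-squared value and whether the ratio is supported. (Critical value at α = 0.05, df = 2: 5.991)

The 9:6:1 ratio has 16 parts, so with N = 687 the expected counts are:
  red: 687 × 9/16 = 386.4375
  sandy: 687 × 6/16 = 257.625
  white: 687 × 1/16 = 42.9375
χ² = Σ (O − E)² / E
  red: (377 − 386.4375)² / 386.4375 = 0.2305
  sandy: (267 − 257.625)² / 257.625 = 0.3412
  white: (43 − 42.9375)² / 42.9375 = 0.0001
χ² = 0.2305 + 0.3412 + 0.0001 = 0.5718 ≈ 0.572
Degrees of freedom = 3 − 1 = 2; critical value at α = 0.05 is 5.991.
Since 0.572 < 5.991, we fail to reject the null hypothesis — the data are consistent with the 9:6:1 ratio.

0.572; consistent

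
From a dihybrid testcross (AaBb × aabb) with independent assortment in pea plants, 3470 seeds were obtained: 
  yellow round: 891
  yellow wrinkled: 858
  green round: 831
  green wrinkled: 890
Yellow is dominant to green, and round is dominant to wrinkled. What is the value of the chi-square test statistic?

2.860

A dihybrid testcross with independent assortment gives a 1:1:1:1 ratio.
Expected counts for N = 3470 under a 1:1:1:1 ratio (total parts = 4):
  yellow round: 3470 × 1/4 = 867.5
  yellow wrinkled: 3470 × 1/4 = 867.5
  green round: 3470 × 1/4 = 867.5
  green wrinkled: 3470 × 1/4 = 867.5
χ² = Σ (O − E)² / E
  yellow round: (891 − 867.5)² / 867.5 = 0.6366
  yellow wrinkled: (858 − 867.5)² / 867.5 = 0.1040
  green round: (831 − 867.5)² / 867.5 = 1.5357
  green wrinkled: (890 − 867.5)² / 867.5 = 0.5836
χ² = 0.6366 + 0.1040 + 1.5357 + 0.5836 = 2.8599 ≈ 2.860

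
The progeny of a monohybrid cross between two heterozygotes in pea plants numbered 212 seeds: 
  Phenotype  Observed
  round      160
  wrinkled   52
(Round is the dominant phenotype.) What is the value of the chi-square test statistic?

0.025

For a monohybrid cross between heterozygotes with complete dominance, the expected phenotypic ratio is 3:1.
Under the 3:1 hypothesis (Σ ratio = 4, N = 212):
  round: 212 × 3/4 = 159
  wrinkled: 212 × 1/4 = 53
χ² = Σ (O − E)² / E
  round: (160 − 159)² / 159 = 0.0063
  wrinkled: (52 − 53)² / 53 = 0.0189
χ² = 0.0063 + 0.0189 = 0.0252 ≈ 0.025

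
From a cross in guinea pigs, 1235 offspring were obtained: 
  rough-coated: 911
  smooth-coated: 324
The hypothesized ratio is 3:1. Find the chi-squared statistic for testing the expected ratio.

1.004

Under the 3:1 hypothesis (Σ ratio = 4, N = 1235):
  rough-coated: 1235 × 3/4 = 926.25
  smooth-coated: 1235 × 1/4 = 308.75
χ² = Σ (O − E)² / E
  rough-coated: (911 − 926.25)² / 926.25 = 0.2511
  smooth-coated: (324 − 308.75)² / 308.75 = 0.7532
χ² = 0.2511 + 0.7532 = 1.0043 ≈ 1.004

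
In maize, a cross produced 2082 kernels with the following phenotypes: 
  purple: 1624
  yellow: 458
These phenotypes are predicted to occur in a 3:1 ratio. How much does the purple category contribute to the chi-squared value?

Total ratio parts = 4. Expected numbers out of 2082:
  purple: 2082 × 3/4 = 1561.5
  yellow: 2082 × 1/4 = 520.5
Contribution of purple: (1624 − 1561.5)² / 1561.5 = 2.5016

2.502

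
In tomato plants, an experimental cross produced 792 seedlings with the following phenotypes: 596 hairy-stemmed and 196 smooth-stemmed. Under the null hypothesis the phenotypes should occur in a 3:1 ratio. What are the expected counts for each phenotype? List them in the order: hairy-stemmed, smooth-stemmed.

594, 198

The 3:1 ratio has 4 parts, so with N = 792 the expected counts are:
  hairy-stemmed: 792 × 3/4 = 594
  smooth-stemmed: 792 × 1/4 = 198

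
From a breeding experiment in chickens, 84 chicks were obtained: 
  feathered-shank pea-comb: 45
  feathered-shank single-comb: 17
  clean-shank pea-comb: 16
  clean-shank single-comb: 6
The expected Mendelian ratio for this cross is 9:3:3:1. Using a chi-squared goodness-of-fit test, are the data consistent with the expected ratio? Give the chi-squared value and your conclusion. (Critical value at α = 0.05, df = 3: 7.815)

Expected counts for N = 84 under a 9:3:3:1 ratio (total parts = 16):
  feathered-shank pea-comb: 84 × 9/16 = 47.25
  feathered-shank single-comb: 84 × 3/16 = 15.75
  clean-shank pea-comb: 84 × 3/16 = 15.75
  clean-shank single-comb: 84 × 1/16 = 5.25
χ² = Σ (O − E)² / E
  feathered-shank pea-comb: (45 − 47.25)² / 47.25 = 0.1071
  feathered-shank single-comb: (17 − 15.75)² / 15.75 = 0.0992
  clean-shank pea-comb: (16 − 15.75)² / 15.75 = 0.0040
  clean-shank single-comb: (6 − 5.25)² / 5.25 = 0.1071
χ² = 0.1071 + 0.0992 + 0.0040 + 0.1071 = 0.3174 ≈ 0.317
Degrees of freedom = 4 − 1 = 3; critical value at α = 0.05 is 7.815.
Since 0.317 < 7.815, we fail to reject the null hypothesis — the data are consistent with the 9:3:3:1 ratio.

0.317; consistent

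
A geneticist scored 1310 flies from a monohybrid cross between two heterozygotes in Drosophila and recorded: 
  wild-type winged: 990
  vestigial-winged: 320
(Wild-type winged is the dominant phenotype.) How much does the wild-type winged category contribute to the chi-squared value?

0.057

For a monohybrid cross between heterozygotes with complete dominance, the expected phenotypic ratio is 3:1.
Total ratio parts = 4. Expected numbers out of 1310:
  wild-type winged: 1310 × 3/4 = 982.5
  vestigial-winged: 1310 × 1/4 = 327.5
Contribution of wild-type winged: (990 − 982.5)² / 982.5 = 0.0573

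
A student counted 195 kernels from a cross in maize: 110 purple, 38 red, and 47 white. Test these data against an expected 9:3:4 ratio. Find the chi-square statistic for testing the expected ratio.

Expected counts for N = 195 under a 9:3:4 ratio (total parts = 16):
  purple: 195 × 9/16 = 109.6875
  red: 195 × 3/16 = 36.5625
  white: 195 × 4/16 = 48.75
χ² = Σ (O − E)² / E
  purple: (110 − 109.6875)² / 109.6875 = 0.0009
  red: (38 − 36.5625)² / 36.5625 = 0.0565
  white: (47 − 48.75)² / 48.75 = 0.0628
χ² = 0.0009 + 0.0565 + 0.0628 = 0.1202 ≈ 0.120

0.120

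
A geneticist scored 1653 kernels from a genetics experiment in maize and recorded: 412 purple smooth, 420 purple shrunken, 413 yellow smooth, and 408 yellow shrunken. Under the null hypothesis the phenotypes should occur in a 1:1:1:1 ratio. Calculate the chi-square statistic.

0.181

The 1:1:1:1 ratio has 4 parts, so with N = 1653 the expected counts are:
  purple smooth: 1653 × 1/4 = 413.25
  purple shrunken: 1653 × 1/4 = 413.25
  yellow smooth: 1653 × 1/4 = 413.25
  yellow shrunken: 1653 × 1/4 = 413.25
χ² = Σ (O − E)² / E
  purple smooth: (412 − 413.25)² / 413.25 = 0.0038
  purple shrunken: (420 − 413.25)² / 413.25 = 0.1103
  yellow smooth: (413 − 413.25)² / 413.25 = 0.0002
  yellow shrunken: (408 − 413.25)² / 413.25 = 0.0667
χ² = 0.0038 + 0.1103 + 0.0002 + 0.0667 = 0.181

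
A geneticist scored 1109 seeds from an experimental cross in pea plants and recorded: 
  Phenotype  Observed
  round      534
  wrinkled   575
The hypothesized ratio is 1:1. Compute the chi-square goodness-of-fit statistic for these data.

1.516

The 1:1 ratio has 2 parts, so with N = 1109 the expected counts are:
  round: 1109 × 1/2 = 554.5
  wrinkled: 1109 × 1/2 = 554.5
χ² = Σ (O − E)² / E
  round: (534 − 554.5)² / 554.5 = 0.7579
  wrinkled: (575 − 554.5)² / 554.5 = 0.7579
χ² = 0.7579 + 0.7579 = 1.5158 ≈ 1.516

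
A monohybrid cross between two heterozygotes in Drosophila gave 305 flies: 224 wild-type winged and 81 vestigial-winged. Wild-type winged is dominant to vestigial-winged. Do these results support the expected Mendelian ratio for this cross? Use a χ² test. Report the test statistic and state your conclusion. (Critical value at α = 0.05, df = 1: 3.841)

For a monohybrid cross between heterozygotes with complete dominance, the expected phenotypic ratio is 3:1.
Expected counts for N = 305 under a 3:1 ratio (total parts = 4):
  wild-type winged: 305 × 3/4 = 228.75
  vestigial-winged: 305 × 1/4 = 76.25
χ² = Σ (O − E)² / E
  wild-type winged: (224 − 228.75)² / 228.75 = 0.0986
  vestigial-winged: (81 − 76.25)² / 76.25 = 0.2959
χ² = 0.0986 + 0.2959 = 0.3945 ≈ 0.395
Degrees of freedom = 2 − 1 = 1; critical value at α = 0.05 is 3.841.
Since 0.395 < 3.841, we fail to reject the null hypothesis — the data are consistent with the 3:1 ratio.

0.395; consistent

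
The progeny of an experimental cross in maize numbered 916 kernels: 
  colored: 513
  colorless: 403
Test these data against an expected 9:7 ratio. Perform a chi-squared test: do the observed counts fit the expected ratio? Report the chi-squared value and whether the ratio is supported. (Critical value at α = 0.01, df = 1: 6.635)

0.022; consistent

Expected counts for N = 916 under a 9:7 ratio (total parts = 16):
  colored: 916 × 9/16 = 515.25
  colorless: 916 × 7/16 = 400.75
χ² = Σ (O − E)² / E
  colored: (513 − 515.25)² / 515.25 = 0.0098
  colorless: (403 − 400.75)² / 400.75 = 0.0126
χ² = 0.0098 + 0.0126 = 0.0224 ≈ 0.022
Degrees of freedom = 2 − 1 = 1; critical value at α = 0.01 is 6.635.
Since 0.022 < 6.635, we fail to reject the null hypothesis — the data are consistent with the 9:7 ratio.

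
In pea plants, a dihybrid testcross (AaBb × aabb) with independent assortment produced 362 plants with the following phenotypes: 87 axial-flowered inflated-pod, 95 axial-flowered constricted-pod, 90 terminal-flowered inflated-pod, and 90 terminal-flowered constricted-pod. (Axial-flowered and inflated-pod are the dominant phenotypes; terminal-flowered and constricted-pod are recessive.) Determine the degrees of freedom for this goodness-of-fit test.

3

A dihybrid testcross with independent assortment gives a 1:1:1:1 ratio.
A goodness-of-fit test with 4 phenotype classes has df = 4 − 1 = 3.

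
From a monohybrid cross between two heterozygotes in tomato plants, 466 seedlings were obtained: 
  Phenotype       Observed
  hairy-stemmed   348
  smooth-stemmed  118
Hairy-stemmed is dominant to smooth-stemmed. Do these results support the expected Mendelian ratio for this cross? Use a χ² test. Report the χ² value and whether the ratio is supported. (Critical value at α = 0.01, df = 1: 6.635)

0.026; consistent

For a monohybrid cross between heterozygotes with complete dominance, the expected phenotypic ratio is 3:1.
Under the 3:1 hypothesis (Σ ratio = 4, N = 466):
  hairy-stemmed: 466 × 3/4 = 349.5
  smooth-stemmed: 466 × 1/4 = 116.5
χ² = Σ (O − E)² / E
  hairy-stemmed: (348 − 349.5)² / 349.5 = 0.0064
  smooth-stemmed: (118 − 116.5)² / 116.5 = 0.0193
χ² = 0.0064 + 0.0193 = 0.0257 ≈ 0.026
Degrees of freedom = 2 − 1 = 1; critical value at α = 0.01 is 6.635.
Since 0.026 < 6.635, we fail to reject the null hypothesis — the data are consistent with the 3:1 ratio.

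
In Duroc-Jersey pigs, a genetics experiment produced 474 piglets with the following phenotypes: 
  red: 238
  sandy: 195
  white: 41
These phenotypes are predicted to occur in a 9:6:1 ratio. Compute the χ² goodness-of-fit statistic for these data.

Expected counts for N = 474 under a 9:6:1 ratio (total parts = 16):
  red: 474 × 9/16 = 266.625
  sandy: 474 × 6/16 = 177.75
  white: 474 × 1/16 = 29.625
χ² = Σ (O − E)² / E
  red: (238 − 266.625)² / 266.625 = 3.0732
  sandy: (195 − 177.75)² / 177.75 = 1.6741
  white: (41 − 29.625)² / 29.625 = 4.3676
χ² = 3.0732 + 1.6741 + 4.3676 = 9.1149 ≈ 9.115

9.115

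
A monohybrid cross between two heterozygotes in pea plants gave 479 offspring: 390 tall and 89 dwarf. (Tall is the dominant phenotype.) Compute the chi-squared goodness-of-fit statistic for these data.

For a monohybrid cross between heterozygotes with complete dominance, the expected phenotypic ratio is 3:1.
Total ratio parts = 4. Expected numbers out of 479:
  tall: 479 × 3/4 = 359.25
  dwarf: 479 × 1/4 = 119.75
χ² = Σ (O − E)² / E
  tall: (390 − 359.25)² / 359.25 = 2.6320
  dwarf: (89 − 119.75)² / 119.75 = 7.8961
χ² = 2.6320 + 7.8961 = 10.5281 ≈ 10.528

10.528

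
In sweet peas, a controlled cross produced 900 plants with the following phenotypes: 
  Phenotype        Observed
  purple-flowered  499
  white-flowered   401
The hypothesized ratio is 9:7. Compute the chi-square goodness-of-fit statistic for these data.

Expected counts for N = 900 under a 9:7 ratio (total parts = 16):
  purple-flowered: 900 × 9/16 = 506.25
  white-flowered: 900 × 7/16 = 393.75
χ² = Σ (O − E)² / E
  purple-flowered: (499 − 506.25)² / 506.25 = 0.1038
  white-flowered: (401 − 393.75)² / 393.75 = 0.1335
χ² = 0.1038 + 0.1335 = 0.2373 ≈ 0.237

0.237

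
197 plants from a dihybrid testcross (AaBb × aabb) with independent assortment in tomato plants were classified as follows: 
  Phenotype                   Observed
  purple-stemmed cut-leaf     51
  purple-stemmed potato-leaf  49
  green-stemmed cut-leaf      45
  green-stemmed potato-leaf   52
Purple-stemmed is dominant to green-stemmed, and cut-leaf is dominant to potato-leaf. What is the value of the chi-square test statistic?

0.584

A dihybrid testcross with independent assortment gives a 1:1:1:1 ratio.
Total ratio parts = 4. Expected numbers out of 197:
  purple-stemmed cut-leaf: 197 × 1/4 = 49.25
  purple-stemmed potato-leaf: 197 × 1/4 = 49.25
  green-stemmed cut-leaf: 197 × 1/4 = 49.25
  green-stemmed potato-leaf: 197 × 1/4 = 49.25
χ² = Σ (O − E)² / E
  purple-stemmed cut-leaf: (51 − 49.25)² / 49.25 = 0.0622
  purple-stemmed potato-leaf: (49 − 49.25)² / 49.25 = 0.0013
  green-stemmed cut-leaf: (45 − 49.25)² / 49.25 = 0.3668
  green-stemmed potato-leaf: (52 − 49.25)² / 49.25 = 0.1536
χ² = 0.0622 + 0.0013 + 0.3668 + 0.1536 = 0.5839 ≈ 0.584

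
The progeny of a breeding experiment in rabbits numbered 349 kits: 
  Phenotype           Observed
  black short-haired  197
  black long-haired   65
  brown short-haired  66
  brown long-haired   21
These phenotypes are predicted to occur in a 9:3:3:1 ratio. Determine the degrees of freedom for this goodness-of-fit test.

A goodness-of-fit test with 4 phenotype classes has df = 4 − 1 = 3.

3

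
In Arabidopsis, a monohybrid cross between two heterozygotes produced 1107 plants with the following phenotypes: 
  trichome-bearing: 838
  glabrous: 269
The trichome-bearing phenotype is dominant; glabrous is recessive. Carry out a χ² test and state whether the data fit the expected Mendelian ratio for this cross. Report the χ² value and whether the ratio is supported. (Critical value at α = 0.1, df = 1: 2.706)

0.289; consistent

For a monohybrid cross between heterozygotes with complete dominance, the expected phenotypic ratio is 3:1.
Under the 3:1 hypothesis (Σ ratio = 4, N = 1107):
  trichome-bearing: 1107 × 3/4 = 830.25
  glabrous: 1107 × 1/4 = 276.75
χ² = Σ (O − E)² / E
  trichome-bearing: (838 − 830.25)² / 830.25 = 0.0723
  glabrous: (269 − 276.75)² / 276.75 = 0.2170
χ² = 0.0723 + 0.2170 = 0.2893 ≈ 0.289
Degrees of freedom = 2 − 1 = 1; critical value at α = 0.1 is 2.706.
Since 0.289 < 2.706, we fail to reject the null hypothesis — the data are consistent with the 3:1 ratio.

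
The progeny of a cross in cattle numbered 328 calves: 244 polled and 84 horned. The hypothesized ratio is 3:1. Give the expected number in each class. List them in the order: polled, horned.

The 3:1 ratio has 4 parts, so with N = 328 the expected counts are:
  polled: 328 × 3/4 = 246
  horned: 328 × 1/4 = 82

246, 82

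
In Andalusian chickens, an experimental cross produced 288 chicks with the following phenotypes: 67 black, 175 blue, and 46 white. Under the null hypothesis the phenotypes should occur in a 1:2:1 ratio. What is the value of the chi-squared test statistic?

16.410

Expected counts for N = 288 under a 1:2:1 ratio (total parts = 4):
  black: 288 × 1/4 = 72
  blue: 288 × 2/4 = 144
  white: 288 × 1/4 = 72
χ² = Σ (O − E)² / E
  black: (67 − 72)² / 72 = 0.3472
  blue: (175 − 144)² / 144 = 6.6736
  white: (46 − 72)² / 72 = 9.3889
χ² = 0.3472 + 6.6736 + 9.3889 = 16.4097 ≈ 16.410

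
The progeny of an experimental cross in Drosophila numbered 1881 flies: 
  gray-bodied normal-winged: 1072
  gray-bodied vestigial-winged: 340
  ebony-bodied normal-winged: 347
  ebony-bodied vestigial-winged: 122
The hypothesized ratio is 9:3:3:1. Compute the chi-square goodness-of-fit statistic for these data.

0.899

Total ratio parts = 16. Expected numbers out of 1881:
  gray-bodied normal-winged: 1881 × 9/16 = 1058.0625
  gray-bodied vestigial-winged: 1881 × 3/16 = 352.6875
  ebony-bodied normal-winged: 1881 × 3/16 = 352.6875
  ebony-bodied vestigial-winged: 1881 × 1/16 = 117.5625
χ² = Σ (O − E)² / E
  gray-bodied normal-winged: (1072 − 1058.0625)² / 1058.0625 = 0.1836
  gray-bodied vestigial-winged: (340 − 352.6875)² / 352.6875 = 0.4564
  ebony-bodied normal-winged: (347 − 352.6875)² / 352.6875 = 0.0917
  ebony-bodied vestigial-winged: (122 − 117.5625)² / 117.5625 = 0.1675
χ² = 0.1836 + 0.4564 + 0.0917 + 0.1675 = 0.8992 ≈ 0.899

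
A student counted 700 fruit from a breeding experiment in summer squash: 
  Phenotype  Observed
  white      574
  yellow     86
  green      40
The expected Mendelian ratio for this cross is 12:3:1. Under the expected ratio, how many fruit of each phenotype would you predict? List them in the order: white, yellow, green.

525, 131.25, 43.75

Under the 12:3:1 hypothesis (Σ ratio = 16, N = 700):
  white: 700 × 12/16 = 525
  yellow: 700 × 3/16 = 131.25
  green: 700 × 1/16 = 43.75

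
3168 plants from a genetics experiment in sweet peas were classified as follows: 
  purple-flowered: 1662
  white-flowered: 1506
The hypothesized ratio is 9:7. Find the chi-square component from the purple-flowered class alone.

8.081

The 9:7 ratio has 16 parts, so with N = 3168 the expected counts are:
  purple-flowered: 3168 × 9/16 = 1782
  white-flowered: 3168 × 7/16 = 1386
Contribution of purple-flowered: (1662 − 1782)² / 1782 = 8.0808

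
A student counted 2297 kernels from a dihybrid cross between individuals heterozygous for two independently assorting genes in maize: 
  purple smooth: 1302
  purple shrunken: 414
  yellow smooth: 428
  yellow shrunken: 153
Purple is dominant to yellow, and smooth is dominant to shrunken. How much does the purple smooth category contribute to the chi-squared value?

0.076

A dihybrid F₂ with independent assortment and complete dominance at both loci gives a 9:3:3:1 phenotypic ratio.
Total ratio parts = 16. Expected numbers out of 2297:
  purple smooth: 2297 × 9/16 = 1292.0625
  purple shrunken: 2297 × 3/16 = 430.6875
  yellow smooth: 2297 × 3/16 = 430.6875
  yellow shrunken: 2297 × 1/16 = 143.5625
Contribution of purple smooth: (1302 − 1292.0625)² / 1292.0625 = 0.0764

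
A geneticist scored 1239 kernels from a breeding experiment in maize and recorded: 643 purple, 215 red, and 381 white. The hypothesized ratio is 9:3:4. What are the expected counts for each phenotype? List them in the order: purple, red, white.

Under the 9:3:4 hypothesis (Σ ratio = 16, N = 1239):
  purple: 1239 × 9/16 = 696.9375
  red: 1239 × 3/16 = 232.3125
  white: 1239 × 4/16 = 309.75

696.9375, 232.3125, 309.75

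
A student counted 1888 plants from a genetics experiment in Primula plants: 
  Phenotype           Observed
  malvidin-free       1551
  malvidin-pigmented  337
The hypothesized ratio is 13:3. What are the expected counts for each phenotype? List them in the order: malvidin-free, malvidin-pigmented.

1534, 354

The 13:3 ratio has 16 parts, so with N = 1888 the expected counts are:
  malvidin-free: 1888 × 13/16 = 1534
  malvidin-pigmented: 1888 × 3/16 = 354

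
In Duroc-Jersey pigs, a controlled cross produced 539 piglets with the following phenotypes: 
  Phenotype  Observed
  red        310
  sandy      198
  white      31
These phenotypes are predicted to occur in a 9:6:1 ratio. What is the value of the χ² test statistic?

The 9:6:1 ratio has 16 parts, so with N = 539 the expected counts are:
  red: 539 × 9/16 = 303.1875
  sandy: 539 × 6/16 = 202.125
  white: 539 × 1/16 = 33.6875
χ² = Σ (O − E)² / E
  red: (310 − 303.1875)² / 303.1875 = 0.1531
  sandy: (198 − 202.125)² / 202.125 = 0.0842
  white: (31 − 33.6875)² / 33.6875 = 0.2144
χ² = 0.1531 + 0.0842 + 0.2144 = 0.4517 ≈ 0.452

0.452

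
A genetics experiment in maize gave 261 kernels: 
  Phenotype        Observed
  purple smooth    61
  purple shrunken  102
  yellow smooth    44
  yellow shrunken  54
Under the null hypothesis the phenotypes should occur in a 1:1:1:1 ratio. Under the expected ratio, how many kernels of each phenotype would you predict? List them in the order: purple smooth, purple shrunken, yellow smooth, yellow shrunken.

The 1:1:1:1 ratio has 4 parts, so with N = 261 the expected counts are:
  purple smooth: 261 × 1/4 = 65.25
  purple shrunken: 261 × 1/4 = 65.25
  yellow smooth: 261 × 1/4 = 65.25
  yellow shrunken: 261 × 1/4 = 65.25

65.25, 65.25, 65.25, 65.25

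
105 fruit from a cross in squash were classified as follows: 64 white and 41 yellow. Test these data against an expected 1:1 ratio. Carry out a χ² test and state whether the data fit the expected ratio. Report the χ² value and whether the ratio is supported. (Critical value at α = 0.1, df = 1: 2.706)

5.038; not consistent

The 1:1 ratio has 2 parts, so with N = 105 the expected counts are:
  white: 105 × 1/2 = 52.5
  yellow: 105 × 1/2 = 52.5
χ² = Σ (O − E)² / E
  white: (64 − 52.5)² / 52.5 = 2.5190
  yellow: (41 − 52.5)² / 52.5 = 2.5190
χ² = 2.5190 + 2.5190 = 5.038
Degrees of freedom = 2 − 1 = 1; critical value at α = 0.1 is 2.706.
Since 5.038 > 2.706, we reject the null hypothesis — the data do not fit the 1:1 ratio.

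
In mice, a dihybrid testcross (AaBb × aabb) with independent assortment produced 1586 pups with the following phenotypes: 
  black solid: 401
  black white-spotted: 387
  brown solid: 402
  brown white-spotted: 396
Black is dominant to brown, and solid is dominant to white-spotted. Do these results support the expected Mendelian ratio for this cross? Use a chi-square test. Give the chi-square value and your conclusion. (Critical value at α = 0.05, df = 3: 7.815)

0.356; consistent

A dihybrid testcross with independent assortment gives a 1:1:1:1 ratio.
Under the 1:1:1:1 hypothesis (Σ ratio = 4, N = 1586):
  black solid: 1586 × 1/4 = 396.5
  black white-spotted: 1586 × 1/4 = 396.5
  brown solid: 1586 × 1/4 = 396.5
  brown white-spotted: 1586 × 1/4 = 396.5
χ² = Σ (O − E)² / E
  black solid: (401 − 396.5)² / 396.5 = 0.0511
  black white-spotted: (387 − 396.5)² / 396.5 = 0.2276
  brown solid: (402 − 396.5)² / 396.5 = 0.0763
  brown white-spotted: (396 − 396.5)² / 396.5 = 0.0006
χ² = 0.0511 + 0.2276 + 0.0763 + 0.0006 = 0.3556 ≈ 0.356
Degrees of freedom = 4 − 1 = 3; critical value at α = 0.05 is 7.815.
Since 0.356 < 7.815, we fail to reject the null hypothesis — the data are consistent with the 1:1:1:1 ratio.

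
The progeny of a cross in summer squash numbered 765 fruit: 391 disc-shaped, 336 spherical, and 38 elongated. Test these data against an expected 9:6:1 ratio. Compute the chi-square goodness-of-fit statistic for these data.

14.018

Total ratio parts = 16. Expected numbers out of 765:
  disc-shaped: 765 × 9/16 = 430.3125
  spherical: 765 × 6/16 = 286.875
  elongated: 765 × 1/16 = 47.8125
χ² = Σ (O − E)² / E
  disc-shaped: (391 − 430.3125)² / 430.3125 = 3.5915
  spherical: (336 − 286.875)² / 286.875 = 8.4123
  elongated: (38 − 47.8125)² / 47.8125 = 2.0138
χ² = 3.5915 + 8.4123 + 2.0138 = 14.0176 ≈ 14.018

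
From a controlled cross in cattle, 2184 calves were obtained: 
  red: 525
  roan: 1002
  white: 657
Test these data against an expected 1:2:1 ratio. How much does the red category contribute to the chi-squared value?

Under the 1:2:1 hypothesis (Σ ratio = 4, N = 2184):
  red: 2184 × 1/4 = 546
  roan: 2184 × 2/4 = 1092
  white: 2184 × 1/4 = 546
Contribution of red: (525 − 546)² / 546 = 0.8077

0.808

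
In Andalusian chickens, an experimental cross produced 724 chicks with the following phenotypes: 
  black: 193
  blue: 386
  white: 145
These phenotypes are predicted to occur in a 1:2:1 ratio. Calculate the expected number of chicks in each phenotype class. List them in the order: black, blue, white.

181, 362, 181

Expected counts for N = 724 under a 1:2:1 ratio (total parts = 4):
  black: 724 × 1/4 = 181
  blue: 724 × 2/4 = 362
  white: 724 × 1/4 = 181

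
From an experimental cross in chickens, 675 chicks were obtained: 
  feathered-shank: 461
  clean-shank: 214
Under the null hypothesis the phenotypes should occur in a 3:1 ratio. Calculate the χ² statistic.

Expected counts for N = 675 under a 3:1 ratio (total parts = 4):
  feathered-shank: 675 × 3/4 = 506.25
  clean-shank: 675 × 1/4 = 168.75
χ² = Σ (O − E)² / E
  feathered-shank: (461 − 506.25)² / 506.25 = 4.0446
  clean-shank: (214 − 168.75)² / 168.75 = 12.1337
χ² = 4.0446 + 12.1337 = 16.1783 ≈ 16.178

16.178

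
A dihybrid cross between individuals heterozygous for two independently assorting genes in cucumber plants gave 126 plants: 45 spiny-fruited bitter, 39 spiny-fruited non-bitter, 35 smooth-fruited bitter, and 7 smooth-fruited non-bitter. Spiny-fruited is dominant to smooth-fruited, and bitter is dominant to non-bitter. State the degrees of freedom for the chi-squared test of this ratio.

3

A dihybrid F₂ with independent assortment and complete dominance at both loci gives a 9:3:3:1 phenotypic ratio.
A goodness-of-fit test with 4 phenotype classes has df = 4 − 1 = 3.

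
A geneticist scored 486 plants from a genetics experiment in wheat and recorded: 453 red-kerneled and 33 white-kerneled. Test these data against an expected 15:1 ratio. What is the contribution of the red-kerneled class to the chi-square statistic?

0.015

The 15:1 ratio has 16 parts, so with N = 486 the expected counts are:
  red-kerneled: 486 × 15/16 = 455.625
  white-kerneled: 486 × 1/16 = 30.375
Contribution of red-kerneled: (453 − 455.625)² / 455.625 = 0.0151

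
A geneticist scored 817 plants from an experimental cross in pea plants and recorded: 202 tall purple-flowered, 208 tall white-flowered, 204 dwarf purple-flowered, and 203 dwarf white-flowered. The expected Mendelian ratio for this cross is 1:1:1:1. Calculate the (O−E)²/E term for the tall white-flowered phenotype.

0.069

The 1:1:1:1 ratio has 4 parts, so with N = 817 the expected counts are:
  tall purple-flowered: 817 × 1/4 = 204.25
  tall white-flowered: 817 × 1/4 = 204.25
  dwarf purple-flowered: 817 × 1/4 = 204.25
  dwarf white-flowered: 817 × 1/4 = 204.25
Contribution of tall white-flowered: (208 − 204.25)² / 204.25 = 0.0688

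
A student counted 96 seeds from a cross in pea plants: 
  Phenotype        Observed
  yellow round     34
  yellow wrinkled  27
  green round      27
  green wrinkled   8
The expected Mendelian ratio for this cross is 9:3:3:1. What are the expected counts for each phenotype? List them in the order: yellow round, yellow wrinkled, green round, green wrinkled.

Expected counts for N = 96 under a 9:3:3:1 ratio (total parts = 16):
  yellow round: 96 × 9/16 = 54
  yellow wrinkled: 96 × 3/16 = 18
  green round: 96 × 3/16 = 18
  green wrinkled: 96 × 1/16 = 6

54, 18, 18, 6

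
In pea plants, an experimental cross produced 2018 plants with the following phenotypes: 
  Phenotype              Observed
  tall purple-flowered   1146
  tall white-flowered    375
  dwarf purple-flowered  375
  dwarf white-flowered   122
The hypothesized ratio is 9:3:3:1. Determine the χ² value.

0.299

Total ratio parts = 16. Expected numbers out of 2018:
  tall purple-flowered: 2018 × 9/16 = 1135.125
  tall white-flowered: 2018 × 3/16 = 378.375
  dwarf purple-flowered: 2018 × 3/16 = 378.375
  dwarf white-flowered: 2018 × 1/16 = 126.125
χ² = Σ (O − E)² / E
  tall purple-flowered: (1146 − 1135.125)² / 1135.125 = 0.1042
  tall white-flowered: (375 − 378.375)² / 378.375 = 0.0301
  dwarf purple-flowered: (375 − 378.375)² / 378.375 = 0.0301
  dwarf white-flowered: (122 − 126.125)² / 126.125 = 0.1349
χ² = 0.1042 + 0.0301 + 0.0301 + 0.1349 = 0.2993 ≈ 0.299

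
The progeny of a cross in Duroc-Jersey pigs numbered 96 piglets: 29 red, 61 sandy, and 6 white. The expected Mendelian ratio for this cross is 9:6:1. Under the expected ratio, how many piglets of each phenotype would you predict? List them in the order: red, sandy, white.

Expected counts for N = 96 under a 9:6:1 ratio (total parts = 16):
  red: 96 × 9/16 = 54
  sandy: 96 × 6/16 = 36
  white: 96 × 1/16 = 6

54, 36, 6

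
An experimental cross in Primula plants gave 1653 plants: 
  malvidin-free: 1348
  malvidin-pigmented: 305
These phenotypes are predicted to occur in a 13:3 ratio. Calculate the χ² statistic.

0.097

Under the 13:3 hypothesis (Σ ratio = 16, N = 1653):
  malvidin-free: 1653 × 13/16 = 1343.0625
  malvidin-pigmented: 1653 × 3/16 = 309.9375
χ² = Σ (O − E)² / E
  malvidin-free: (1348 − 1343.0625)² / 1343.0625 = 0.0182
  malvidin-pigmented: (305 − 309.9375)² / 309.9375 = 0.0787
χ² = 0.0182 + 0.0787 = 0.0969 ≈ 0.097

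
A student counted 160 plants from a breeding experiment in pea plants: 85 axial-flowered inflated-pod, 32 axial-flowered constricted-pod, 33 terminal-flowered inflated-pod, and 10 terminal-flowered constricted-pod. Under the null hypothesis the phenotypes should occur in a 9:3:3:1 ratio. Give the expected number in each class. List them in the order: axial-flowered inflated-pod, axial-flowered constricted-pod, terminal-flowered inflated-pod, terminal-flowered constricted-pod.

90, 30, 30, 10

Total ratio parts = 16. Expected numbers out of 160:
  axial-flowered inflated-pod: 160 × 9/16 = 90
  axial-flowered constricted-pod: 160 × 3/16 = 30
  terminal-flowered inflated-pod: 160 × 3/16 = 30
  terminal-flowered constricted-pod: 160 × 1/16 = 10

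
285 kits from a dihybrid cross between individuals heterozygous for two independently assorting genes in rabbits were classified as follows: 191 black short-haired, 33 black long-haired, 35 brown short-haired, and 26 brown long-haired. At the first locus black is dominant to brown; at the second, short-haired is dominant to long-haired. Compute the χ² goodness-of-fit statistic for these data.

A dihybrid F₂ with independent assortment and complete dominance at both loci gives a 9:3:3:1 phenotypic ratio.
Under the 9:3:3:1 hypothesis (Σ ratio = 16, N = 285):
  black short-haired: 285 × 9/16 = 160.3125
  black long-haired: 285 × 3/16 = 53.4375
  brown short-haired: 285 × 3/16 = 53.4375
  brown long-haired: 285 × 1/16 = 17.8125
χ² = Σ (O − E)² / E
  black short-haired: (191 − 160.3125)² / 160.3125 = 5.8743
  black long-haired: (33 − 53.4375)² / 53.4375 = 7.8164
  brown short-haired: (35 − 53.4375)² / 53.4375 = 6.3615
  brown long-haired: (26 − 17.8125)² / 17.8125 = 3.7634
χ² = 5.8743 + 7.8164 + 6.3615 + 3.7634 = 23.8156 ≈ 23.816

23.816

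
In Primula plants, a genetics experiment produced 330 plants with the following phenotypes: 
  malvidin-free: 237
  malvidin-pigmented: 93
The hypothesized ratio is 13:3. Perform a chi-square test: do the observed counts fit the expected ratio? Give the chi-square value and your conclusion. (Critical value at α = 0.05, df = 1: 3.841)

19.270; not consistent

Under the 13:3 hypothesis (Σ ratio = 16, N = 330):
  malvidin-free: 330 × 13/16 = 268.125
  malvidin-pigmented: 330 × 3/16 = 61.875
χ² = Σ (O − E)² / E
  malvidin-free: (237 − 268.125)² / 268.125 = 3.6131
  malvidin-pigmented: (93 − 61.875)² / 61.875 = 15.6568
χ² = 3.6131 + 15.6568 = 19.2699 ≈ 19.270
Degrees of freedom = 2 − 1 = 1; critical value at α = 0.05 is 3.841.
Since 19.270 > 3.841, we reject the null hypothesis — the data do not fit the 13:3 ratio.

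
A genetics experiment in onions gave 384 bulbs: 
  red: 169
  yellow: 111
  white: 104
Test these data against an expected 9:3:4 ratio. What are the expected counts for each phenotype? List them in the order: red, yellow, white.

Total ratio parts = 16. Expected numbers out of 384:
  red: 384 × 9/16 = 216
  yellow: 384 × 3/16 = 72
  white: 384 × 4/16 = 96

216, 72, 96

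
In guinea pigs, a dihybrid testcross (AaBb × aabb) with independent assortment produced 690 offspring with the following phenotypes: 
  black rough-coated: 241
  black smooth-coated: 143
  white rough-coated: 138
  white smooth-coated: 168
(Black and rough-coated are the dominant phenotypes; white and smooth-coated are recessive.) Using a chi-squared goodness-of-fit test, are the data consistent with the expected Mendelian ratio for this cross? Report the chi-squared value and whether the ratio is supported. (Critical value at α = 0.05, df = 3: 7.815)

39.264; not consistent

A dihybrid testcross with independent assortment gives a 1:1:1:1 ratio.
Expected counts for N = 690 under a 1:1:1:1 ratio (total parts = 4):
  black rough-coated: 690 × 1/4 = 172.5
  black smooth-coated: 690 × 1/4 = 172.5
  white rough-coated: 690 × 1/4 = 172.5
  white smooth-coated: 690 × 1/4 = 172.5
χ² = Σ (O − E)² / E
  black rough-coated: (241 − 172.5)² / 172.5 = 27.2014
  black smooth-coated: (143 − 172.5)² / 172.5 = 5.0449
  white rough-coated: (138 − 172.5)² / 172.5 = 6.9000
  white smooth-coated: (168 − 172.5)² / 172.5 = 0.1174
χ² = 27.2014 + 5.0449 + 6.9000 + 0.1174 = 39.2637 ≈ 39.264
Degrees of freedom = 4 − 1 = 3; critical value at α = 0.05 is 7.815.
Since 39.264 > 7.815, we reject the null hypothesis — the data do not fit the 1:1:1:1 ratio.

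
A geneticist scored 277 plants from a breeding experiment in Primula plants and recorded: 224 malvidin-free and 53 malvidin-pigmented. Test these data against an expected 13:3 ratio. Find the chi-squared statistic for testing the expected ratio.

The 13:3 ratio has 16 parts, so with N = 277 the expected counts are:
  malvidin-free: 277 × 13/16 = 225.0625
  malvidin-pigmented: 277 × 3/16 = 51.9375
χ² = Σ (O − E)² / E
  malvidin-free: (224 − 225.0625)² / 225.0625 = 0.0050
  malvidin-pigmented: (53 − 51.9375)² / 51.9375 = 0.0217
χ² = 0.0050 + 0.0217 = 0.0267 ≈ 0.027

0.027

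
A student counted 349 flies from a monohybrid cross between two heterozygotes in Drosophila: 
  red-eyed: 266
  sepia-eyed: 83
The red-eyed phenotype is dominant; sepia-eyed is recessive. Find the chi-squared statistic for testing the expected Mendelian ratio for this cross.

For a monohybrid cross between heterozygotes with complete dominance, the expected phenotypic ratio is 3:1.
Under the 3:1 hypothesis (Σ ratio = 4, N = 349):
  red-eyed: 349 × 3/4 = 261.75
  sepia-eyed: 349 × 1/4 = 87.25
χ² = Σ (O − E)² / E
  red-eyed: (266 − 261.75)² / 261.75 = 0.0690
  sepia-eyed: (83 − 87.25)² / 87.25 = 0.2070
χ² = 0.0690 + 0.2070 = 0.276

0.276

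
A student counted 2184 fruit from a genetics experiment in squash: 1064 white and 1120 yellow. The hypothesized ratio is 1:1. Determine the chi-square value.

The 1:1 ratio has 2 parts, so with N = 2184 the expected counts are:
  white: 2184 × 1/2 = 1092
  yellow: 2184 × 1/2 = 1092
χ² = Σ (O − E)² / E
  white: (1064 − 1092)² / 1092 = 0.7179
  yellow: (1120 − 1092)² / 1092 = 0.7179
χ² = 0.7179 + 0.7179 = 1.4358 ≈ 1.436

1.436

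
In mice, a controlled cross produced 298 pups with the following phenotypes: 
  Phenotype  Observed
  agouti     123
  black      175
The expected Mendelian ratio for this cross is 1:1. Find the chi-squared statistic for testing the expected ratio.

The 1:1 ratio has 2 parts, so with N = 298 the expected counts are:
  agouti: 298 × 1/2 = 149
  black: 298 × 1/2 = 149
χ² = Σ (O − E)² / E
  agouti: (123 − 149)² / 149 = 4.5369
  black: (175 − 149)² / 149 = 4.5369
χ² = 4.5369 + 4.5369 = 9.0738 ≈ 9.074

9.074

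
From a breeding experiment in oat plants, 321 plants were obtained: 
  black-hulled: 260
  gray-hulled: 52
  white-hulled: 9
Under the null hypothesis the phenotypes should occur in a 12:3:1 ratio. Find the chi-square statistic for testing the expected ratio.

8.753

Expected counts for N = 321 under a 12:3:1 ratio (total parts = 16):
  black-hulled: 321 × 12/16 = 240.75
  gray-hulled: 321 × 3/16 = 60.1875
  white-hulled: 321 × 1/16 = 20.0625
χ² = Σ (O − E)² / E
  black-hulled: (260 − 240.75)² / 240.75 = 1.5392
  gray-hulled: (52 − 60.1875)² / 60.1875 = 1.1138
  white-hulled: (9 − 20.0625)² / 20.0625 = 6.0999
χ² = 1.5392 + 1.1138 + 6.0999 = 8.7529 ≈ 8.753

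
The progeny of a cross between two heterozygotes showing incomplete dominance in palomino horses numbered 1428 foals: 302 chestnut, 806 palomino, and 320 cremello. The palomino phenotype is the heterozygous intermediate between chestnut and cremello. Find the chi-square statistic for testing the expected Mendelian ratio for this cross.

With incomplete dominance, a heterozygote × heterozygote cross gives a 1:2:1 phenotypic ratio.
Expected counts for N = 1428 under a 1:2:1 ratio (total parts = 4):
  chestnut: 1428 × 1/4 = 357
  palomino: 1428 × 2/4 = 714
  cremello: 1428 × 1/4 = 357
χ² = Σ (O − E)² / E
  chestnut: (302 − 357)² / 357 = 8.4734
  palomino: (806 − 714)² / 714 = 11.8543
  cremello: (320 − 357)² / 357 = 3.8347
χ² = 8.4734 + 11.8543 + 3.8347 = 24.1624 ≈ 24.162

24.162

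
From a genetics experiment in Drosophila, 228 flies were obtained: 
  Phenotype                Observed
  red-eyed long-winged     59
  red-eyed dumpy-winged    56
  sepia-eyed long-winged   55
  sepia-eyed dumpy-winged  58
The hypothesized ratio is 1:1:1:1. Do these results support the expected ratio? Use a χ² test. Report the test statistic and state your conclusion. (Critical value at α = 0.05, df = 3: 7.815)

The 1:1:1:1 ratio has 4 parts, so with N = 228 the expected counts are:
  red-eyed long-winged: 228 × 1/4 = 57
  red-eyed dumpy-winged: 228 × 1/4 = 57
  sepia-eyed long-winged: 228 × 1/4 = 57
  sepia-eyed dumpy-winged: 228 × 1/4 = 57
χ² = Σ (O − E)² / E
  red-eyed long-winged: (59 − 57)² / 57 = 0.0702
  red-eyed dumpy-winged: (56 − 57)² / 57 = 0.0175
  sepia-eyed long-winged: (55 − 57)² / 57 = 0.0702
  sepia-eyed dumpy-winged: (58 − 57)² / 57 = 0.0175
χ² = 0.0702 + 0.0175 + 0.0702 + 0.0175 = 0.1754 ≈ 0.175
Degrees of freedom = 4 − 1 = 3; critical value at α = 0.05 is 7.815.
Since 0.175 < 7.815, we fail to reject the null hypothesis — the data are consistent with the 1:1:1:1 ratio.

0.175; consistent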